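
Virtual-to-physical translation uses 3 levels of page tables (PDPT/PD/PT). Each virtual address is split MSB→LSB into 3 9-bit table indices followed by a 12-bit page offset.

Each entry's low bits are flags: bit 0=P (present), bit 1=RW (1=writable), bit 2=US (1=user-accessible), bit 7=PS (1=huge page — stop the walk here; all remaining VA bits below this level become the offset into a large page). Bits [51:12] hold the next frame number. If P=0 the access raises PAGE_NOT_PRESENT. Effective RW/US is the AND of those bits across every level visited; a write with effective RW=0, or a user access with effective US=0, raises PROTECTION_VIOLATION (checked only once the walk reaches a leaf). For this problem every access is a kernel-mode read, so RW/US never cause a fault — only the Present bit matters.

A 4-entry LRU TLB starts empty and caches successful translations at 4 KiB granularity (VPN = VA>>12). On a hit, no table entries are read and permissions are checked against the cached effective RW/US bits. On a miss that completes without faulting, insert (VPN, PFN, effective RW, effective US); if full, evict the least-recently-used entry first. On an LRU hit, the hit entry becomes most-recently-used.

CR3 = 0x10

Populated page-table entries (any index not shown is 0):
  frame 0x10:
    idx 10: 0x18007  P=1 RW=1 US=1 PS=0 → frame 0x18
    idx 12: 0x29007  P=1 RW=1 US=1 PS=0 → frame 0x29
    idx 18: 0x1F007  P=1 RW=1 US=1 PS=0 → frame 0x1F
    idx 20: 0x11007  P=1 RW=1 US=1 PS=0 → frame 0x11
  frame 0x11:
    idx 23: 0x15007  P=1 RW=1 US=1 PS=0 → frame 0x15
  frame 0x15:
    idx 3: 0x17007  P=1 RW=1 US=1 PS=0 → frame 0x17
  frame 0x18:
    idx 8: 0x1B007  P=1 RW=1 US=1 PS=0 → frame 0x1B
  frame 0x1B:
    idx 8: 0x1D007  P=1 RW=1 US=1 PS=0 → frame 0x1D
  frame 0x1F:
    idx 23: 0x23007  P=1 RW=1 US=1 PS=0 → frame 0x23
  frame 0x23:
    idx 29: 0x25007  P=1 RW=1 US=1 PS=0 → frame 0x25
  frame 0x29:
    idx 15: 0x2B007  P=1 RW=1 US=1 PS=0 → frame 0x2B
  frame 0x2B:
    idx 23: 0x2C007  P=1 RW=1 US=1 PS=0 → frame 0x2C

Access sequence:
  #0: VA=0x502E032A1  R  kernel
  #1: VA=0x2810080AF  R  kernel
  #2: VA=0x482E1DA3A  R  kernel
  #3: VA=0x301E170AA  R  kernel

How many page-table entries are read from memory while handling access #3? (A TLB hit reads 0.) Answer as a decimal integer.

Per-access translation:
#0 VA=0x502E032A1 (r,kernel):
  L0: frame=0x10 idx=20 entry=0x11007 [P=1 RW=1 US=1 PS=0]
  L1: frame=0x11 idx=23 entry=0x15007 [P=1 RW=1 US=1 PS=0]
  L2: frame=0x15 idx=3 entry=0x17007 [P=1 RW=1 US=1 PS=0]
  ✓ 0x172A1  — 3 lookups
#1 VA=0x2810080AF (r,kernel):
  L0: frame=0x10 idx=10 entry=0x18007 [P=1 RW=1 US=1 PS=0]
  L1: frame=0x18 idx=8 entry=0x1B007 [P=1 RW=1 US=1 PS=0]
  L2: frame=0x1B idx=8 entry=0x1D007 [P=1 RW=1 US=1 PS=0]
  ✓ 0x1D0AF  — 3 lookups
#2 VA=0x482E1DA3A (r,kernel):
  L0: frame=0x10 idx=18 entry=0x1F007 [P=1 RW=1 US=1 PS=0]
  L1: frame=0x1F idx=23 entry=0x23007 [P=1 RW=1 US=1 PS=0]
  L2: frame=0x23 idx=29 entry=0x25007 [P=1 RW=1 US=1 PS=0]
  ✓ 0x25A3A  — 3 lookups
#3 VA=0x301E170AA (r,kernel):
  L0: frame=0x10 idx=12 entry=0x29007 [P=1 RW=1 US=1 PS=0]
  L1: frame=0x29 idx=15 entry=0x2B007 [P=1 RW=1 US=1 PS=0]
  L2: frame=0x2B idx=23 entry=0x2C007 [P=1 RW=1 US=1 PS=0]
  ✓ 0x2C0AA  — 3 lookups

Entries read for #3: 3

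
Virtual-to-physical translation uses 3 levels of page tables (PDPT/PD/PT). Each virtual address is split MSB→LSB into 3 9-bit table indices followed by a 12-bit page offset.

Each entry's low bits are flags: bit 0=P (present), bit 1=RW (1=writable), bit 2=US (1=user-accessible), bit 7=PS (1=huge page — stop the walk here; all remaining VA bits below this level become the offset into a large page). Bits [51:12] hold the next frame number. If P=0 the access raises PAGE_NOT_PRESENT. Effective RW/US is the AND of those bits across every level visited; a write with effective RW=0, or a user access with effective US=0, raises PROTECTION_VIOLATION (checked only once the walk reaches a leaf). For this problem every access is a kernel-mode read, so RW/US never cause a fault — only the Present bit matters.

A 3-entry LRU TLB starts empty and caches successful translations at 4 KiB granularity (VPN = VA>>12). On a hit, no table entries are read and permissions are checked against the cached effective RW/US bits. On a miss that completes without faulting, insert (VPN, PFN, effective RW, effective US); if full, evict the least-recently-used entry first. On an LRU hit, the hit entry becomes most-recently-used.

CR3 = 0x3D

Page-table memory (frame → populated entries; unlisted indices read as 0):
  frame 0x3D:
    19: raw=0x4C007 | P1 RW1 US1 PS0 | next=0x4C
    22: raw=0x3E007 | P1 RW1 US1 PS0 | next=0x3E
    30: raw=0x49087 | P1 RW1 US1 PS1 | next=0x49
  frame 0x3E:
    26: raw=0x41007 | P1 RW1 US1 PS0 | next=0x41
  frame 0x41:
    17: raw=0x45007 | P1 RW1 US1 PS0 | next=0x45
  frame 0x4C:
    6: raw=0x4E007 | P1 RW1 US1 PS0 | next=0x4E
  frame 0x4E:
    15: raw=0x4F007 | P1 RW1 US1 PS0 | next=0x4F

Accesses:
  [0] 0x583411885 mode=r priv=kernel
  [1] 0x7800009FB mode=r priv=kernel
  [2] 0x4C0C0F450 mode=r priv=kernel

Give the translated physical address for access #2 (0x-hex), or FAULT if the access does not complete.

Trace:
#0 VA=0x583411885 (r,kernel):
  L0 @0x3D[22] → 0x3E007  P=1,RW=1,US=1,PS=0
  L1 @0x3E[26] → 0x41007  P=1,RW=1,US=1,PS=0
  L2 @0x41[17] → 0x45007  P=1,RW=1,US=1,PS=0
  ✓ 0x45885  — 3 lookups
#1 VA=0x7800009FB (r,kernel):
  L0 @0x3D[30] → 0x49087  P=1,RW=1,US=1,PS=1
  ✓ 0x499FB (huge @L0)  — 1 lookups
#2 VA=0x4C0C0F450 (r,kernel):
  L0 @0x3D[19] → 0x4C007  P=1,RW=1,US=1,PS=0
  L1 @0x4C[6] → 0x4E007  P=1,RW=1,US=1,PS=0
  L2 @0x4E[15] → 0x4F007  P=1,RW=1,US=1,PS=0
  ✓ 0x4F450  — 3 lookups

Access #2 PA: 0x4F450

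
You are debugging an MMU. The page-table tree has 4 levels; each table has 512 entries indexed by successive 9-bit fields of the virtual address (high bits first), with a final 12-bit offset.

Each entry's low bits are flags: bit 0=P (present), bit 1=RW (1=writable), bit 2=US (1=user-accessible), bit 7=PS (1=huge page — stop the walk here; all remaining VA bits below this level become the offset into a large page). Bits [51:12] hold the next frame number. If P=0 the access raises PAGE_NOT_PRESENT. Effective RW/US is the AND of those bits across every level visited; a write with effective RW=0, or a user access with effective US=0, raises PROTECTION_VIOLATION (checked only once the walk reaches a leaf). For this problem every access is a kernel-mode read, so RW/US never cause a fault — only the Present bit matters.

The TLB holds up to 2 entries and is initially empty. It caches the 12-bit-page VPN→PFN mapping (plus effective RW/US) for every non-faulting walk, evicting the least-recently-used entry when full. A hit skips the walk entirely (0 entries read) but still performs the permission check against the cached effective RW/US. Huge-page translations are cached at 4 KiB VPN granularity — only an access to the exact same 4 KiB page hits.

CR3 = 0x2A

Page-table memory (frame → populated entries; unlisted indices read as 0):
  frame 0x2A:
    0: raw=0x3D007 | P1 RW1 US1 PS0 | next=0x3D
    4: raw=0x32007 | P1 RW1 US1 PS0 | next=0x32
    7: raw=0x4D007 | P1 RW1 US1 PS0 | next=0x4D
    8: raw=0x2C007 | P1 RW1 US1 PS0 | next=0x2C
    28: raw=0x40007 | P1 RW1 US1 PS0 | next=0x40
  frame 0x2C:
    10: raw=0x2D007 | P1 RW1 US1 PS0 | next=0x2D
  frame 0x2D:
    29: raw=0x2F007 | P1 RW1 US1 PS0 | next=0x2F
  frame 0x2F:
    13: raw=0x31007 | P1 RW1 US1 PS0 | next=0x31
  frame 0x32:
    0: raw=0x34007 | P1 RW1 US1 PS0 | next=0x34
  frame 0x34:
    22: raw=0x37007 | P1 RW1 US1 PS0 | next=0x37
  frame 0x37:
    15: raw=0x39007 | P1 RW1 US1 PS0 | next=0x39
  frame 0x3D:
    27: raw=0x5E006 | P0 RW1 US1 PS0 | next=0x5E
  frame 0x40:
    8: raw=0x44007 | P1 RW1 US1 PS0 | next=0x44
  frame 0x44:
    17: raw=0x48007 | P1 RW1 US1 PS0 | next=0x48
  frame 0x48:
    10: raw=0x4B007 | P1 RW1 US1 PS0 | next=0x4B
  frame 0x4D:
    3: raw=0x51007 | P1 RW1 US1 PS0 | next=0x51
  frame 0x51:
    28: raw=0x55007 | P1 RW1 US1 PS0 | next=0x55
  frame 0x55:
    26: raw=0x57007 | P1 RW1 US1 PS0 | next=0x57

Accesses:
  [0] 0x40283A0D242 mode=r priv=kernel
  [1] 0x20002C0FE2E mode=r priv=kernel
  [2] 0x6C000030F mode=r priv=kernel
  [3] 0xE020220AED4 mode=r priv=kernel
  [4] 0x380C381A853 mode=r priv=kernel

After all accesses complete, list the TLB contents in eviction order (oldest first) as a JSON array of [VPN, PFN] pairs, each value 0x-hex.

Walk each access:
#0 VA=0x40283A0D242 (r,kernel):
  lvl0: tbl 0x2A, slot 8 ⇒ 0x2C007 (P1/RW1/US1/PS0)
  lvl1: tbl 0x2C, slot 10 ⇒ 0x2D007 (P1/RW1/US1/PS0)
  lvl2: tbl 0x2D, slot 29 ⇒ 0x2F007 (P1/RW1/US1/PS0)
  lvl3: tbl 0x2F, slot 13 ⇒ 0x31007 (P1/RW1/US1/PS0)
  → PA=0x31242  (4 entries read)
#1 VA=0x20002C0FE2E (r,kernel):
  lvl0: tbl 0x2A, slot 4 ⇒ 0x32007 (P1/RW1/US1/PS0)
  lvl1: tbl 0x32, slot 0 ⇒ 0x34007 (P1/RW1/US1/PS0)
  lvl2: tbl 0x34, slot 22 ⇒ 0x37007 (P1/RW1/US1/PS0)
  lvl3: tbl 0x37, slot 15 ⇒ 0x39007 (P1/RW1/US1/PS0)
  → PA=0x39E2E  (4 entries read)
#2 VA=0x6C000030F (r,kernel):
  lvl0: tbl 0x2A, slot 0 ⇒ 0x3D007 (P1/RW1/US1/PS0)
  lvl1: tbl 0x3D, slot 27 ⇒ 0x5E006 (P0/RW1/US1/PS0)
  ⇒ fault: PAGE_NOT_PRESENT  — 2 lookups
#3 VA=0xE020220AED4 (r,kernel):
  lvl0: tbl 0x2A, slot 28 ⇒ 0x40007 (P1/RW1/US1/PS0)
  lvl1: tbl 0x40, slot 8 ⇒ 0x44007 (P1/RW1/US1/PS0)
  lvl2: tbl 0x44, slot 17 ⇒ 0x48007 (P1/RW1/US1/PS0)
  lvl3: tbl 0x48, slot 10 ⇒ 0x4B007 (P1/RW1/US1/PS0)
  → PA=0x4BED4  (4 entries read)
#4 VA=0x380C381A853 (r,kernel):
  lvl0: tbl 0x2A, slot 7 ⇒ 0x4D007 (P1/RW1/US1/PS0)
  lvl1: tbl 0x4D, slot 3 ⇒ 0x51007 (P1/RW1/US1/PS0)
  lvl2: tbl 0x51, slot 28 ⇒ 0x55007 (P1/RW1/US1/PS0)
  lvl3: tbl 0x55, slot 26 ⇒ 0x57007 (P1/RW1/US1/PS0)
  → PA=0x57853  (4 entries read)

TLB: [["0xE020220A", "0x4B"], ["0x380C381A", "0x57"]]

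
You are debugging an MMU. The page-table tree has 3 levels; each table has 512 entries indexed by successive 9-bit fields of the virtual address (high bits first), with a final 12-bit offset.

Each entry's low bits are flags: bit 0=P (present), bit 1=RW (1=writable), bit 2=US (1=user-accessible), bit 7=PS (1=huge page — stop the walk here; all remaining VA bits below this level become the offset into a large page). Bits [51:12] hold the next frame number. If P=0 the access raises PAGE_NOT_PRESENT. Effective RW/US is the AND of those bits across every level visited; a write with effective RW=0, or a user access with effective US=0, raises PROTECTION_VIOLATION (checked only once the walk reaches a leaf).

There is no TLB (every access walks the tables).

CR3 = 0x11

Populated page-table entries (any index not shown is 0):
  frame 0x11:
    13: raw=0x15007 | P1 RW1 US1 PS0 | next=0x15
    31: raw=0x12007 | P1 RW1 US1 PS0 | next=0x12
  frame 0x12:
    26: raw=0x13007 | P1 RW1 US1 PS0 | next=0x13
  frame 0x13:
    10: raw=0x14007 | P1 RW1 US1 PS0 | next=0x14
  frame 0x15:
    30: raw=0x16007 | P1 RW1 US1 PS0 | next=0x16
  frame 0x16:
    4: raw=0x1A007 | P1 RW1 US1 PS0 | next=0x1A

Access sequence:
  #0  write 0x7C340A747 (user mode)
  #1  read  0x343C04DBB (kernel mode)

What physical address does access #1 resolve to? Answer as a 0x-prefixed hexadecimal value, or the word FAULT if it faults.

Per-access translation:
#0 VA=0x7C340A747 (w,user):
  L0 @0x11[31] → 0x12007  P=1,RW=1,US=1,PS=0
  L1 @0x12[26] → 0x13007  P=1,RW=1,US=1,PS=0
  L2 @0x13[10] → 0x14007  P=1,RW=1,US=1,PS=0
  → PA=0x14747  (3 entries read)
#1 VA=0x343C04DBB (r,kernel):
  L0 @0x11[13] → 0x15007  P=1,RW=1,US=1,PS=0
  L1 @0x15[30] → 0x16007  P=1,RW=1,US=1,PS=0
  L2 @0x16[4] → 0x1A007  P=1,RW=1,US=1,PS=0
  → PA=0x1ADBB  (3 entries read)

Access #1 PA: 0x1ADBB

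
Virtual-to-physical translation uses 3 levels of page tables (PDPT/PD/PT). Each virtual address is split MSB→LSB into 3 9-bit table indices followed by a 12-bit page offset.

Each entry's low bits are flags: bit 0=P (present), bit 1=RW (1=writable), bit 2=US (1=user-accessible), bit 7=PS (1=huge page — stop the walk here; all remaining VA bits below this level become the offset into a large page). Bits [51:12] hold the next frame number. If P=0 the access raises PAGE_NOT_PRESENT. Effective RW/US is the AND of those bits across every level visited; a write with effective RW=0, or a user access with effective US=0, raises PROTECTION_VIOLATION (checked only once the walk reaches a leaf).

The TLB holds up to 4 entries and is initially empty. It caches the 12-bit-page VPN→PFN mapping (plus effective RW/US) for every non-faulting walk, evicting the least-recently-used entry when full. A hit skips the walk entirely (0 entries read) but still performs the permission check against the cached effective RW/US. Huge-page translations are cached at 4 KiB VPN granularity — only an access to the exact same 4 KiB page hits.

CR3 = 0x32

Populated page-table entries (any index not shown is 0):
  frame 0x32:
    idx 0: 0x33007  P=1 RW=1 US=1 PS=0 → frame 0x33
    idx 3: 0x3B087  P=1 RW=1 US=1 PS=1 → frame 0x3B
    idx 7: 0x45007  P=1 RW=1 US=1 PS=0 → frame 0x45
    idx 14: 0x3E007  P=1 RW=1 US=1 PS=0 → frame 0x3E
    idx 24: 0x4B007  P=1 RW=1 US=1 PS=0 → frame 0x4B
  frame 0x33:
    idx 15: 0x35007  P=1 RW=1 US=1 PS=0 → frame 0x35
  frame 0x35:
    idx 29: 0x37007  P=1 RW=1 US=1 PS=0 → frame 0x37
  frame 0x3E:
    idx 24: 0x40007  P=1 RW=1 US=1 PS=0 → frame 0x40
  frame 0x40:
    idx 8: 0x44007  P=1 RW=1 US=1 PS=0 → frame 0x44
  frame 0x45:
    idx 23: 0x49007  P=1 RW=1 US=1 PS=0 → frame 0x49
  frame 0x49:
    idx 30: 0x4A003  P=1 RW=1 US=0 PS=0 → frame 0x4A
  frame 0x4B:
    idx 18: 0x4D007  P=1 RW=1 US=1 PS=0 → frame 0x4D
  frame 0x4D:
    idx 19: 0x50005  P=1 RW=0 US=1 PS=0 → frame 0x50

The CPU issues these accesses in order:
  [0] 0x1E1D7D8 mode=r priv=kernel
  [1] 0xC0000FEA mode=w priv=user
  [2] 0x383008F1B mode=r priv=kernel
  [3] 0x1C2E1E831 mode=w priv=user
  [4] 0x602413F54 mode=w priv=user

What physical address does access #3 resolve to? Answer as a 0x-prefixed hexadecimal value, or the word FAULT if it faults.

Trace:
#0 VA=0x1E1D7D8 (r,kernel):
  lvl0: tbl 0x32, slot 0 ⇒ 0x33007 (P1/RW1/US1/PS0)
  lvl1: tbl 0x33, slot 15 ⇒ 0x35007 (P1/RW1/US1/PS0)
  lvl2: tbl 0x35, slot 29 ⇒ 0x37007 (P1/RW1/US1/PS0)
  ✓ 0x377D8  — 3 lookups
#1 VA=0xC0000FEA (w,user):
  lvl0: tbl 0x32, slot 3 ⇒ 0x3B087 (P1/RW1/US1/PS1)
  ✓ 0x3BFEA (huge @L0)  — 1 lookups
#2 VA=0x383008F1B (r,kernel):
  lvl0: tbl 0x32, slot 14 ⇒ 0x3E007 (P1/RW1/US1/PS0)
  lvl1: tbl 0x3E, slot 24 ⇒ 0x40007 (P1/RW1/US1/PS0)
  lvl2: tbl 0x40, slot 8 ⇒ 0x44007 (P1/RW1/US1/PS0)
  ✓ 0x44F1B  — 3 lookups
#3 VA=0x1C2E1E831 (w,user):
  lvl0: tbl 0x32, slot 7 ⇒ 0x45007 (P1/RW1/US1/PS0)
  lvl1: tbl 0x45, slot 23 ⇒ 0x49007 (P1/RW1/US1/PS0)
  lvl2: tbl 0x49, slot 30 ⇒ 0x4A003 (P1/RW1/US0/PS0)
  ✗ PROTECTION_VIOLATION  [3 reads]
#4 VA=0x602413F54 (w,user):
  lvl0: tbl 0x32, slot 24 ⇒ 0x4B007 (P1/RW1/US1/PS0)
  lvl1: tbl 0x4B, slot 18 ⇒ 0x4D007 (P1/RW1/US1/PS0)
  lvl2: tbl 0x4D, slot 19 ⇒ 0x50005 (P1/RW0/US1/PS0)
  ✗ PROTECTION_VIOLATION  [3 reads]

Access #3 PA: FAULT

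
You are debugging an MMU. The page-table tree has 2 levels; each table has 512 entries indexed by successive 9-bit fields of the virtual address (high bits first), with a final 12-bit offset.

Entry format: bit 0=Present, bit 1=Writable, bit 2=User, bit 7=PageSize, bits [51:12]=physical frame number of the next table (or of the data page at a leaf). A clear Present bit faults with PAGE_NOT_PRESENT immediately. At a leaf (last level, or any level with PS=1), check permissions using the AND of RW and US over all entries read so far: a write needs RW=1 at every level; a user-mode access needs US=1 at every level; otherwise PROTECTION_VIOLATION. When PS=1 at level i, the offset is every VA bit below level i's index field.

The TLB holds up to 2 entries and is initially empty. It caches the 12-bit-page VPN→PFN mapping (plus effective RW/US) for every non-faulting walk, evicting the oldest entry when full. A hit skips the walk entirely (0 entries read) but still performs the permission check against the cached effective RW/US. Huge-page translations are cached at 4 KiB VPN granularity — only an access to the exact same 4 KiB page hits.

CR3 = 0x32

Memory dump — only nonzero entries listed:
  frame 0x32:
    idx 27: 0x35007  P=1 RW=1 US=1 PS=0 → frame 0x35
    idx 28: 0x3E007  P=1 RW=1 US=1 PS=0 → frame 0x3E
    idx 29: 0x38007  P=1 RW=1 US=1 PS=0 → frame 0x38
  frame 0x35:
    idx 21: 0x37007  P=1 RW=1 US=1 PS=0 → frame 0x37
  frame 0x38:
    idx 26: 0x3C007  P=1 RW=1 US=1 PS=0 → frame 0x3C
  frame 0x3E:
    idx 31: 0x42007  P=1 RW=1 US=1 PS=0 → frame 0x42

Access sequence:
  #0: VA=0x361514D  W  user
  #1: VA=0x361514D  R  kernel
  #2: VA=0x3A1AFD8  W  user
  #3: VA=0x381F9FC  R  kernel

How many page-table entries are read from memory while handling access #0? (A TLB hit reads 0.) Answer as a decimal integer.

Walk each access:
#0 VA=0x361514D (w,user):
  lvl0: tbl 0x32, slot 27 ⇒ 0x35007 (P1/RW1/US1/PS0)
  lvl1: tbl 0x35, slot 21 ⇒ 0x37007 (P1/RW1/US1/PS0)
  ⇒ phys 0x3714D  [2 reads]
#1 VA=0x361514D (r,kernel):
  TLB hit vpn=0x3615 → PA=0x3714D
#2 VA=0x3A1AFD8 (w,user):
  lvl0: tbl 0x32, slot 29 ⇒ 0x38007 (P1/RW1/US1/PS0)
  lvl1: tbl 0x38, slot 26 ⇒ 0x3C007 (P1/RW1/US1/PS0)
  ⇒ phys 0x3CFD8  [2 reads]
#3 VA=0x381F9FC (r,kernel):
  lvl0: tbl 0x32, slot 28 ⇒ 0x3E007 (P1/RW1/US1/PS0)
  lvl1: tbl 0x3E, slot 31 ⇒ 0x42007 (P1/RW1/US1/PS0)
  ⇒ phys 0x429FC  [2 reads]

Entries read for #0: 2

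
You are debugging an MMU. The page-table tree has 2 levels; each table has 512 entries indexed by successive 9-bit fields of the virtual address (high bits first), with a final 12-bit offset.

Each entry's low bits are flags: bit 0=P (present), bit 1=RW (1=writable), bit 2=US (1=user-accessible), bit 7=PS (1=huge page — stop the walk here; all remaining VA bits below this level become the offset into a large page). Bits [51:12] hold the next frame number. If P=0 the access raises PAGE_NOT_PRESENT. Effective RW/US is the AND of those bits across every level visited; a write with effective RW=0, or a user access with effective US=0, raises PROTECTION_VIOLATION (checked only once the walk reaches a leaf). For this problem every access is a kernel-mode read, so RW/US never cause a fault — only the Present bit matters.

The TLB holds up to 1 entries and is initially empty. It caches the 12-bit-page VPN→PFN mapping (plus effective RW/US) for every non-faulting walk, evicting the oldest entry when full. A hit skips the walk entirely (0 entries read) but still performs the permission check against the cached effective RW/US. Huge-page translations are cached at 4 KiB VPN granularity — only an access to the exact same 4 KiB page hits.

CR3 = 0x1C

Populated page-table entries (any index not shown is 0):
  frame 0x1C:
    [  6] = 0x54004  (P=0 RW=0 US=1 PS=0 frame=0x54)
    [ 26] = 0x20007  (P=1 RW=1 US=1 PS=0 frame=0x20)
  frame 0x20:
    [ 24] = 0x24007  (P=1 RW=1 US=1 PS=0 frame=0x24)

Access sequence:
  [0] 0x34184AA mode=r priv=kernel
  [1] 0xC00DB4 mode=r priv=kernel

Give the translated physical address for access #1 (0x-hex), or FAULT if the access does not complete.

Walk each access:
#0 VA=0x34184AA (r,kernel):
  L0: frame=0x1C idx=26 entry=0x20007 [P=1 RW=1 US=1 PS=0]
  L1: frame=0x20 idx=24 entry=0x24007 [P=1 RW=1 US=1 PS=0]
  → PA=0x244AA  (2 entries read)
#1 VA=0xC00DB4 (r,kernel):
  L0: frame=0x1C idx=6 entry=0x54004 [P=0 RW=0 US=1 PS=0]
  ⇒ fault: PAGE_NOT_PRESENT  — 1 lookups

Access #1 PA: FAULT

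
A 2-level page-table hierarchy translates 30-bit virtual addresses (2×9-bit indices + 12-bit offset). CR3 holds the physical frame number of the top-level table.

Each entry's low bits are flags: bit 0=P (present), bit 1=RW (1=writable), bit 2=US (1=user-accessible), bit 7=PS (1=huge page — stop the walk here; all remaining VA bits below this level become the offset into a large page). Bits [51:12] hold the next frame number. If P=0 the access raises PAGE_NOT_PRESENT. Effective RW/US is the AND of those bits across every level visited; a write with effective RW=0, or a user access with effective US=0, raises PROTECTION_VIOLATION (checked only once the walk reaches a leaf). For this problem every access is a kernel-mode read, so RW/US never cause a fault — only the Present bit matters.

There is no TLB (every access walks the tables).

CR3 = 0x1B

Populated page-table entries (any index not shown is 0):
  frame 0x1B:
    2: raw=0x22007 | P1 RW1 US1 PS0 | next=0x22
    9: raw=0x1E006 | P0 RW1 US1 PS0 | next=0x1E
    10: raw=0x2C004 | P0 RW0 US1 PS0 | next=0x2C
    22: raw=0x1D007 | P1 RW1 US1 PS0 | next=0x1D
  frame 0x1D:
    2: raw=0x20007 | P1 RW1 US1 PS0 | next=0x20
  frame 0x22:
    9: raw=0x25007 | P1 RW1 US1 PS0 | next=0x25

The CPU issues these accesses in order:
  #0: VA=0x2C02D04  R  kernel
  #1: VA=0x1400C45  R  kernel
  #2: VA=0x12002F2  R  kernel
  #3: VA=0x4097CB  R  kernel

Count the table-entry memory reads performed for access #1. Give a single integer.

Per-access translation:
#0 VA=0x2C02D04 (r,kernel):
  [0] read 0x1B idx=22: raw=0x1D007 flags P=1 W=1 U=1 S=0
  [1] read 0x1D idx=2: raw=0x20007 flags P=1 W=1 U=1 S=0
  → PA=0x20D04  (2 entries read)
#1 VA=0x1400C45 (r,kernel):
  [0] read 0x1B idx=10: raw=0x2C004 flags P=0 W=0 U=1 S=0
  ✗ PAGE_NOT_PRESENT  [1 reads]
#2 VA=0x12002F2 (r,kernel):
  [0] read 0x1B idx=9: raw=0x1E006 flags P=0 W=1 U=1 S=0
  ✗ PAGE_NOT_PRESENT  [1 reads]
#3 VA=0x4097CB (r,kernel):
  [0] read 0x1B idx=2: raw=0x22007 flags P=1 W=1 U=1 S=0
  [1] read 0x22 idx=9: raw=0x25007 flags P=1 W=1 U=1 S=0
  → PA=0x257CB  (2 entries read)

Entries read for #1: 1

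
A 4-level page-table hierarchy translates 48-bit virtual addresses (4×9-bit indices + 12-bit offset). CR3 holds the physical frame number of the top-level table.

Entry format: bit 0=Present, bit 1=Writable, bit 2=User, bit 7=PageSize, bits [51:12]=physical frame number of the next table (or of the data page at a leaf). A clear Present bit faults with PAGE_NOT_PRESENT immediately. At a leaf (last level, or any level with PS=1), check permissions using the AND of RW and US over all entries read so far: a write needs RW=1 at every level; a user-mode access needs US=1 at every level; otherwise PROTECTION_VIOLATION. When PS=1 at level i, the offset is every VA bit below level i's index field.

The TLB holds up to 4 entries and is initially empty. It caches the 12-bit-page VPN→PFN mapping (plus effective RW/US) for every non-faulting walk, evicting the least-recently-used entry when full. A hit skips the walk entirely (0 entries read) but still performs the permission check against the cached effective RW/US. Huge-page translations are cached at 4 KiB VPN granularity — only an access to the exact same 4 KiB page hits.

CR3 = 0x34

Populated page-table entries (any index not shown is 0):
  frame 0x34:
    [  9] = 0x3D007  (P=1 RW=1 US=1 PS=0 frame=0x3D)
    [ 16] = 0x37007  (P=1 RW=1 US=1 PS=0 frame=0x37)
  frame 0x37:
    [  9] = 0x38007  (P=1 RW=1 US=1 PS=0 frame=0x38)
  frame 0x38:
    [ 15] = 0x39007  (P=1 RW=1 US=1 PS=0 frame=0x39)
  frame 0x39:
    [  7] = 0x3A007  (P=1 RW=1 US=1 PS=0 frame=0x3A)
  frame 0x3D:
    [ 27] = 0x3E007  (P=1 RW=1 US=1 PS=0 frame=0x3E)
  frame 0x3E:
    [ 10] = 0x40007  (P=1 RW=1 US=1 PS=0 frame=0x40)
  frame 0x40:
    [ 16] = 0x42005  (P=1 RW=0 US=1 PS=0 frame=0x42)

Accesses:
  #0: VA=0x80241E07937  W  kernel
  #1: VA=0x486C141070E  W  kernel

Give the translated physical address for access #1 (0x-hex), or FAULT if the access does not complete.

Trace:
#0 VA=0x80241E07937 (w,kernel):
  lvl0: tbl 0x34, slot 16 ⇒ 0x37007 (P1/RW1/US1/PS0)
  lvl1: tbl 0x37, slot 9 ⇒ 0x38007 (P1/RW1/US1/PS0)
  lvl2: tbl 0x38, slot 15 ⇒ 0x39007 (P1/RW1/US1/PS0)
  lvl3: tbl 0x39, slot 7 ⇒ 0x3A007 (P1/RW1/US1/PS0)
  → PA=0x3A937  (4 entries read)
#1 VA=0x486C141070E (w,kernel):
  lvl0: tbl 0x34, slot 9 ⇒ 0x3D007 (P1/RW1/US1/PS0)
  lvl1: tbl 0x3D, slot 27 ⇒ 0x3E007 (P1/RW1/US1/PS0)
  lvl2: tbl 0x3E, slot 10 ⇒ 0x40007 (P1/RW1/US1/PS0)
  lvl3: tbl 0x40, slot 16 ⇒ 0x42005 (P1/RW0/US1/PS0)
  → PROTECTION_VIOLATION  (4 entries read)

Access #1 PA: FAULT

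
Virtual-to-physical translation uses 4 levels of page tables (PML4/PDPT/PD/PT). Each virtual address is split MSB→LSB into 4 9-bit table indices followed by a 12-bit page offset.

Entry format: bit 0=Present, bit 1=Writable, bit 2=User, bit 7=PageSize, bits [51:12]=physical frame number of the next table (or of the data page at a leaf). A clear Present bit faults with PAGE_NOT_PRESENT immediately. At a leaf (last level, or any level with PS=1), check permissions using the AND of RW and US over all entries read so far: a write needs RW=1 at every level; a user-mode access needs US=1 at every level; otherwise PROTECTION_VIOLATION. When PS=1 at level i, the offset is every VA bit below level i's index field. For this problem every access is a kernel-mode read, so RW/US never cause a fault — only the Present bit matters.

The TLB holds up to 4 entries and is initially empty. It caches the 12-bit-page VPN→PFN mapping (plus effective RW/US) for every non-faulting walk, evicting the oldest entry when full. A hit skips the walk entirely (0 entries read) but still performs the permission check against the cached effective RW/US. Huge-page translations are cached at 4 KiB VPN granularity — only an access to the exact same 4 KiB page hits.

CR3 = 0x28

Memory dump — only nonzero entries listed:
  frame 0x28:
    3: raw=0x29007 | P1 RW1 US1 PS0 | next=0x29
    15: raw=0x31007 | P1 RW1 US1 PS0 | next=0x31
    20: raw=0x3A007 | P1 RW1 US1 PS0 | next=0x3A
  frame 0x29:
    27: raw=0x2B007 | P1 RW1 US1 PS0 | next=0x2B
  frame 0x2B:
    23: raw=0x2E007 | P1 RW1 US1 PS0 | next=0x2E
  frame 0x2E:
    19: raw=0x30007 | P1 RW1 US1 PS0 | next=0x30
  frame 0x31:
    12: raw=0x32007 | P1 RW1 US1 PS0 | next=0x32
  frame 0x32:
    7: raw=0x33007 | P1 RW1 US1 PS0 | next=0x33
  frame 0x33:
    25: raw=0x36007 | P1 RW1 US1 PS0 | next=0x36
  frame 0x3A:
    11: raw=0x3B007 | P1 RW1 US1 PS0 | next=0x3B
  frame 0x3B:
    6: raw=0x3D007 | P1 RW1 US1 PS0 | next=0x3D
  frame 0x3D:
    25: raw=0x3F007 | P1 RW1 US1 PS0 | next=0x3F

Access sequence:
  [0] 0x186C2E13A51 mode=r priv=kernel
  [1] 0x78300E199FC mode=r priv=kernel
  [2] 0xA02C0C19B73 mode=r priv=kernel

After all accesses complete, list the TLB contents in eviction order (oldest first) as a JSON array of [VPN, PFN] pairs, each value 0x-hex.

Per-access translation:
#0 VA=0x186C2E13A51 (r,kernel):
  lvl0: tbl 0x28, slot 3 ⇒ 0x29007 (P1/RW1/US1/PS0)
  lvl1: tbl 0x29, slot 27 ⇒ 0x2B007 (P1/RW1/US1/PS0)
  lvl2: tbl 0x2B, slot 23 ⇒ 0x2E007 (P1/RW1/US1/PS0)
  lvl3: tbl 0x2E, slot 19 ⇒ 0x30007 (P1/RW1/US1/PS0)
  ✓ 0x30A51  — 4 lookups
#1 VA=0x78300E199FC (r,kernel):
  lvl0: tbl 0x28, slot 15 ⇒ 0x31007 (P1/RW1/US1/PS0)
  lvl1: tbl 0x31, slot 12 ⇒ 0x32007 (P1/RW1/US1/PS0)
  lvl2: tbl 0x32, slot 7 ⇒ 0x33007 (P1/RW1/US1/PS0)
  lvl3: tbl 0x33, slot 25 ⇒ 0x36007 (P1/RW1/US1/PS0)
  ✓ 0x369FC  — 4 lookups
#2 VA=0xA02C0C19B73 (r,kernel):
  lvl0: tbl 0x28, slot 20 ⇒ 0x3A007 (P1/RW1/US1/PS0)
  lvl1: tbl 0x3A, slot 11 ⇒ 0x3B007 (P1/RW1/US1/PS0)
  lvl2: tbl 0x3B, slot 6 ⇒ 0x3D007 (P1/RW1/US1/PS0)
  lvl3: tbl 0x3D, slot 25 ⇒ 0x3F007 (P1/RW1/US1/PS0)
  ✓ 0x3FB73  — 4 lookups

TLB: [["0x186C2E13", "0x30"], ["0x78300E19", "0x36"], ["0xA02C0C19", "0x3F"]]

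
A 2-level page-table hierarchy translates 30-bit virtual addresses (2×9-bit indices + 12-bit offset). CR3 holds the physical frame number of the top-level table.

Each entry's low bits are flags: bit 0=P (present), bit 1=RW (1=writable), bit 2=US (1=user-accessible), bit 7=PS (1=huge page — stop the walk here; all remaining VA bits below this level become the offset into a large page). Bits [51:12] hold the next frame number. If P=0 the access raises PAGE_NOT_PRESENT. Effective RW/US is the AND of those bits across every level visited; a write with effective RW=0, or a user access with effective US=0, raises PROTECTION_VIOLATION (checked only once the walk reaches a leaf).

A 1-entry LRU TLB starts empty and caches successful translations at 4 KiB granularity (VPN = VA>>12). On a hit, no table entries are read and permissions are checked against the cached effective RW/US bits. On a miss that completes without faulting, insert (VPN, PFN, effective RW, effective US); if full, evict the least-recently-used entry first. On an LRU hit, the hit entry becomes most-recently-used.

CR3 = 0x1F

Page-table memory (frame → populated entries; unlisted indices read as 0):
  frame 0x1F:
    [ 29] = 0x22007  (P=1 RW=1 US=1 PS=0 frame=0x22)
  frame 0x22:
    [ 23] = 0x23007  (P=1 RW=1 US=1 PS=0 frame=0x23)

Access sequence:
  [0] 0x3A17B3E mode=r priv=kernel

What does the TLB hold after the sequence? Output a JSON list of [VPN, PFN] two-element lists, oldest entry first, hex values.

Walk each access:
#0 VA=0x3A17B3E (r,kernel):
  L0 @0x1F[29] → 0x22007  P=1,RW=1,US=1,PS=0
  L1 @0x22[23] → 0x23007  P=1,RW=1,US=1,PS=0
  → PA=0x23B3E  (2 entries read)

TLB: [["0x3A17", "0x23"]]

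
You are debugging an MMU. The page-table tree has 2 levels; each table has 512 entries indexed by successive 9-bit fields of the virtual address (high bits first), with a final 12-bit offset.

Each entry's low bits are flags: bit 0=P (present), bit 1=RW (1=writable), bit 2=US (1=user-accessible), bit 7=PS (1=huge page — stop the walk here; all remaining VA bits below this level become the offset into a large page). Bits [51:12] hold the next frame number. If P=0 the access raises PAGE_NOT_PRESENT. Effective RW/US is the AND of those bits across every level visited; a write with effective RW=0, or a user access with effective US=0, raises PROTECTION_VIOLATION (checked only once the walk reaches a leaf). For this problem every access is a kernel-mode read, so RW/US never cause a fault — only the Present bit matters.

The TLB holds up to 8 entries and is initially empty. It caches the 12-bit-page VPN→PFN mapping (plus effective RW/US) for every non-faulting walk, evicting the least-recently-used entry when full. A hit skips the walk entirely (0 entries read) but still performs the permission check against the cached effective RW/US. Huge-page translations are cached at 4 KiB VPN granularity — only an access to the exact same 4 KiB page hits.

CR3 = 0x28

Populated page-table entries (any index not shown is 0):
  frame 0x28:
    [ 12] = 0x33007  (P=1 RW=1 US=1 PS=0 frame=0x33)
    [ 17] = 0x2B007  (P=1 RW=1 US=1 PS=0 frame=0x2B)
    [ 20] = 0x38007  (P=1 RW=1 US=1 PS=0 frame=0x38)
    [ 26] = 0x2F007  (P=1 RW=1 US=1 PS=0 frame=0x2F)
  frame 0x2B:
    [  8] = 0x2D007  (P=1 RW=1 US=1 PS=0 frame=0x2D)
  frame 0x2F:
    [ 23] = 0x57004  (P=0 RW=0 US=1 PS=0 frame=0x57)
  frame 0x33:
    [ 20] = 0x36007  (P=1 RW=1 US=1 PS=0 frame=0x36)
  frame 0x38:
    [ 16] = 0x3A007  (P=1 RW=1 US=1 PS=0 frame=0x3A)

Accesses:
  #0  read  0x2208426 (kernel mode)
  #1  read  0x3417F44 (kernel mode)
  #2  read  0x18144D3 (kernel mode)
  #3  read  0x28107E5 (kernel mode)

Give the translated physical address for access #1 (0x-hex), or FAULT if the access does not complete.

Walk each access:
#0 VA=0x2208426 (r,kernel):
  [0] read 0x28 idx=17: raw=0x2B007 flags P=1 W=1 U=1 S=0
  [1] read 0x2B idx=8: raw=0x2D007 flags P=1 W=1 U=1 S=0
  → PA=0x2D426  (2 entries read)
#1 VA=0x3417F44 (r,kernel):
  [0] read 0x28 idx=26: raw=0x2F007 flags P=1 W=1 U=1 S=0
  [1] read 0x2F idx=23: raw=0x57004 flags P=0 W=0 U=1 S=0
  ✗ PAGE_NOT_PRESENT  [2 reads]
#2 VA=0x18144D3 (r,kernel):
  [0] read 0x28 idx=12: raw=0x33007 flags P=1 W=1 U=1 S=0
  [1] read 0x33 idx=20: raw=0x36007 flags P=1 W=1 U=1 S=0
  → PA=0x364D3  (2 entries read)
#3 VA=0x28107E5 (r,kernel):
  [0] read 0x28 idx=20: raw=0x38007 flags P=1 W=1 U=1 S=0
  [1] read 0x38 idx=16: raw=0x3A007 flags P=1 W=1 U=1 S=0
  → PA=0x3A7E5  (2 entries read)

Access #1 PA: FAULT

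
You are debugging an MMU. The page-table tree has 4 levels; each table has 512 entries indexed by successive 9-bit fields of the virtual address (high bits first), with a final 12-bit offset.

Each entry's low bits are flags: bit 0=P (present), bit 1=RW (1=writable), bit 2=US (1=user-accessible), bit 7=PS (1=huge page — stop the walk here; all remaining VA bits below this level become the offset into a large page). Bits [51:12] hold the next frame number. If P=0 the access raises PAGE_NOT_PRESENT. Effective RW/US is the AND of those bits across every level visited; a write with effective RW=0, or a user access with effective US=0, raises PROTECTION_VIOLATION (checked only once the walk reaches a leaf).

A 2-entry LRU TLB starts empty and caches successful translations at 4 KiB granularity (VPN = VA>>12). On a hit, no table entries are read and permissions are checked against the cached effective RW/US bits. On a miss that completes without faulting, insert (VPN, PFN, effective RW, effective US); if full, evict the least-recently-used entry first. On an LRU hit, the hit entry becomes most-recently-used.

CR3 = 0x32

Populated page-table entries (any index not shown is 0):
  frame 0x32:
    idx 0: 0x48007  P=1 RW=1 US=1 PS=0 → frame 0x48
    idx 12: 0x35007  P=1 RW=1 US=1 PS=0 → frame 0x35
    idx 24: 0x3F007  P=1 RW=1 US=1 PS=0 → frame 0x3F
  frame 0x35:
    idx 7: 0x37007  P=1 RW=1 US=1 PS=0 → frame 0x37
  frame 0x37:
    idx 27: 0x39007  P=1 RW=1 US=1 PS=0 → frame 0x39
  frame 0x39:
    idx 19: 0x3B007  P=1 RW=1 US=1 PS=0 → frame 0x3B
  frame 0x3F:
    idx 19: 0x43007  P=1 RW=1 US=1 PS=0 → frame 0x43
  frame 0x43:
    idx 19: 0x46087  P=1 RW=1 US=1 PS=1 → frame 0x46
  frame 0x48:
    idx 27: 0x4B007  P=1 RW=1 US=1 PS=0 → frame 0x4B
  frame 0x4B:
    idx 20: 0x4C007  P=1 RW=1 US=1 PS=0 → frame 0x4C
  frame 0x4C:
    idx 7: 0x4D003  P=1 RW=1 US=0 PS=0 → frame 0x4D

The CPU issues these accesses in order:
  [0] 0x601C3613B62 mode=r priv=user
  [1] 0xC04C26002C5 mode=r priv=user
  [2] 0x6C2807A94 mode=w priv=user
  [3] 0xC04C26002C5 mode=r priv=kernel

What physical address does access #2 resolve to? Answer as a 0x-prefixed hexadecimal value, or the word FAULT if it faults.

Walk each access:
#0 VA=0x601C3613B62 (r,user):
  lvl0: tbl 0x32, slot 12 ⇒ 0x35007 (P1/RW1/US1/PS0)
  lvl1: tbl 0x35, slot 7 ⇒ 0x37007 (P1/RW1/US1/PS0)
  lvl2: tbl 0x37, slot 27 ⇒ 0x39007 (P1/RW1/US1/PS0)
  lvl3: tbl 0x39, slot 19 ⇒ 0x3B007 (P1/RW1/US1/PS0)
  ⇒ phys 0x3BB62  [4 reads]
#1 VA=0xC04C26002C5 (r,user):
  lvl0: tbl 0x32, slot 24 ⇒ 0x3F007 (P1/RW1/US1/PS0)
  lvl1: tbl 0x3F, slot 19 ⇒ 0x43007 (P1/RW1/US1/PS0)
  lvl2: tbl 0x43, slot 19 ⇒ 0x46087 (P1/RW1/US1/PS1)
  ⇒ phys 0x462C5 (huge @L2)  [3 reads]
#2 VA=0x6C2807A94 (w,user):
  lvl0: tbl 0x32, slot 0 ⇒ 0x48007 (P1/RW1/US1/PS0)
  lvl1: tbl 0x48, slot 27 ⇒ 0x4B007 (P1/RW1/US1/PS0)
  lvl2: tbl 0x4B, slot 20 ⇒ 0x4C007 (P1/RW1/US1/PS0)
  lvl3: tbl 0x4C, slot 7 ⇒ 0x4D003 (P1/RW1/US0/PS0)
  → PROTECTION_VIOLATION  (4 entries read)
#3 VA=0xC04C26002C5 (r,kernel):
  TLB hit vpn=0xC04C2600 → PA=0x462C5

Access #2 PA: FAULT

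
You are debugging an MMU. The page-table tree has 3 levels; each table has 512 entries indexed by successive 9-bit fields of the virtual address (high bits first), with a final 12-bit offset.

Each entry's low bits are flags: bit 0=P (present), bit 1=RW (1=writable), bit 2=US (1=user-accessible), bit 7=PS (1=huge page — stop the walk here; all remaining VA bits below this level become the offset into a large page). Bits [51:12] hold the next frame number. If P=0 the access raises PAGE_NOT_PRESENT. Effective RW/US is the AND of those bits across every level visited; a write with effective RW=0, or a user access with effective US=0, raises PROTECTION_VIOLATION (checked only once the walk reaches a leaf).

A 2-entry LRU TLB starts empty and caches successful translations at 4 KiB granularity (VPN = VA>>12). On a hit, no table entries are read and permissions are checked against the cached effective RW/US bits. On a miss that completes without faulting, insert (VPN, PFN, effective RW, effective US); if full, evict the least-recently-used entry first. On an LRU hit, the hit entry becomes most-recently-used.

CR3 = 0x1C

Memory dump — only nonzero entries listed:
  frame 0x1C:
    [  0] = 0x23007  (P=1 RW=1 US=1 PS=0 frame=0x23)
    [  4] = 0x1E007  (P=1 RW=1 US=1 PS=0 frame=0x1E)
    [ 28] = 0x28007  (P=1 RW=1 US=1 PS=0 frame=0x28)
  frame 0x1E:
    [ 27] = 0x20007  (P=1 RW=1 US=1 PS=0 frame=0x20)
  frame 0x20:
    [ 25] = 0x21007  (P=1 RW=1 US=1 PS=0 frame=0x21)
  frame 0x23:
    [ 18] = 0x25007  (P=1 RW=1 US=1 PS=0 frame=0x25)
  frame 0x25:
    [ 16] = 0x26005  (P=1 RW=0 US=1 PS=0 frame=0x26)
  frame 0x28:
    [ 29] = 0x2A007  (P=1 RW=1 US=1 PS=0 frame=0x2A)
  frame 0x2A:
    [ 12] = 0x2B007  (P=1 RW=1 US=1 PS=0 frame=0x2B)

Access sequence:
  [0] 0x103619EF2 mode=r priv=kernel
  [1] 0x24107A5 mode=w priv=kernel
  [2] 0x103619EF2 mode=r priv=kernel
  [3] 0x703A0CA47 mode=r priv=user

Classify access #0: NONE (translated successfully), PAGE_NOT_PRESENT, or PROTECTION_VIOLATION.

Trace:
#0 VA=0x103619EF2 (r,kernel):
  [0] read 0x1C idx=4: raw=0x1E007 flags P=1 W=1 U=1 S=0
  [1] read 0x1E idx=27: raw=0x20007 flags P=1 W=1 U=1 S=0
  [2] read 0x20 idx=25: raw=0x21007 flags P=1 W=1 U=1 S=0
  ⇒ phys 0x21EF2  [3 reads]
#1 VA=0x24107A5 (w,kernel):
  [0] read 0x1C idx=0: raw=0x23007 flags P=1 W=1 U=1 S=0
  [1] read 0x23 idx=18: raw=0x25007 flags P=1 W=1 U=1 S=0
  [2] read 0x25 idx=16: raw=0x26005 flags P=1 W=0 U=1 S=0
  → PROTECTION_VIOLATION  (3 entries read)
#2 VA=0x103619EF2 (r,kernel):
  TLB hit vpn=0x103619 → PA=0x21EF2
#3 VA=0x703A0CA47 (r,user):
  [0] read 0x1C idx=28: raw=0x28007 flags P=1 W=1 U=1 S=0
  [1] read 0x28 idx=29: raw=0x2A007 flags P=1 W=1 U=1 S=0
  [2] read 0x2A idx=12: raw=0x2B007 flags P=1 W=1 U=1 S=0
  ⇒ phys 0x2BA47  [3 reads]

Access #0 fault: NONE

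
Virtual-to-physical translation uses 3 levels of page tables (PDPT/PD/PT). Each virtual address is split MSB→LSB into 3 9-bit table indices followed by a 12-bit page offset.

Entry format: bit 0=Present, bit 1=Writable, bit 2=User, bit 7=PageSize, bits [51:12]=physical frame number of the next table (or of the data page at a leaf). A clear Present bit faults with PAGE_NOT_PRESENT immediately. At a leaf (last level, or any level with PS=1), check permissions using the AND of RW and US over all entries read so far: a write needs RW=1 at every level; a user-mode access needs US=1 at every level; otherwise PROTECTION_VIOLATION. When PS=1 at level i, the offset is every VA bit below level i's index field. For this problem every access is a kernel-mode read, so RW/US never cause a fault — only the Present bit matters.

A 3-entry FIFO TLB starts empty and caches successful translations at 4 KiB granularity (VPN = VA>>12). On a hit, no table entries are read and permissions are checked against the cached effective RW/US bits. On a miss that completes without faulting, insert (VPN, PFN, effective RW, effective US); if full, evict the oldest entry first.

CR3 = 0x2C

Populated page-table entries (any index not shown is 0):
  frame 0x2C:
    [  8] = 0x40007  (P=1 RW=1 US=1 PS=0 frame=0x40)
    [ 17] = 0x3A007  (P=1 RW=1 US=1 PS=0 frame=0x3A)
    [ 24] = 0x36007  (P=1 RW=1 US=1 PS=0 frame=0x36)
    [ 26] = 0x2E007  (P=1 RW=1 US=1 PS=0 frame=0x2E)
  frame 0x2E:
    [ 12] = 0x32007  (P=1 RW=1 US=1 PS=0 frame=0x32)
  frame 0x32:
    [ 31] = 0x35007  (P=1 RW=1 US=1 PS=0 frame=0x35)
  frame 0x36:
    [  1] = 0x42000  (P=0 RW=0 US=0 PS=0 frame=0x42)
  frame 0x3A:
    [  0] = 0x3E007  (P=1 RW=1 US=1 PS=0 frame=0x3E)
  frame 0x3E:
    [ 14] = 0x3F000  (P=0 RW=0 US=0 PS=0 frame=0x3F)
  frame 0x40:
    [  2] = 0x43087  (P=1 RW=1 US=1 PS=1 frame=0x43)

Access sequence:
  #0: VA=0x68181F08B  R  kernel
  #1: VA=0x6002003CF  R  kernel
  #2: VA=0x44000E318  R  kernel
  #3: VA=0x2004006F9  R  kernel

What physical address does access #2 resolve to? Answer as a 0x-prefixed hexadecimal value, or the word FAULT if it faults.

Walk each access:
#0 VA=0x68181F08B (r,kernel):
  L0 @0x2C[26] → 0x2E007  P=1,RW=1,US=1,PS=0
  L1 @0x2E[12] → 0x32007  P=1,RW=1,US=1,PS=0
  L2 @0x32[31] → 0x35007  P=1,RW=1,US=1,PS=0
  → PA=0x3508B  (3 entries read)
#1 VA=0x6002003CF (r,kernel):
  L0 @0x2C[24] → 0x36007  P=1,RW=1,US=1,PS=0
  L1 @0x36[1] → 0x42000  P=0,RW=0,US=0,PS=0
  → PAGE_NOT_PRESENT  (2 entries read)
#2 VA=0x44000E318 (r,kernel):
  L0 @0x2C[17] → 0x3A007  P=1,RW=1,US=1,PS=0
  L1 @0x3A[0] → 0x3E007  P=1,RW=1,US=1,PS=0
  L2 @0x3E[14] → 0x3F000  P=0,RW=0,US=0,PS=0
  → PAGE_NOT_PRESENT  (3 entries read)
#3 VA=0x2004006F9 (r,kernel):
  L0 @0x2C[8] → 0x40007  P=1,RW=1,US=1,PS=0
  L1 @0x40[2] → 0x43087  P=1,RW=1,US=1,PS=1
  → PA=0x436F9 (huge @L1)  (2 entries read)

Access #2 PA: FAULT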